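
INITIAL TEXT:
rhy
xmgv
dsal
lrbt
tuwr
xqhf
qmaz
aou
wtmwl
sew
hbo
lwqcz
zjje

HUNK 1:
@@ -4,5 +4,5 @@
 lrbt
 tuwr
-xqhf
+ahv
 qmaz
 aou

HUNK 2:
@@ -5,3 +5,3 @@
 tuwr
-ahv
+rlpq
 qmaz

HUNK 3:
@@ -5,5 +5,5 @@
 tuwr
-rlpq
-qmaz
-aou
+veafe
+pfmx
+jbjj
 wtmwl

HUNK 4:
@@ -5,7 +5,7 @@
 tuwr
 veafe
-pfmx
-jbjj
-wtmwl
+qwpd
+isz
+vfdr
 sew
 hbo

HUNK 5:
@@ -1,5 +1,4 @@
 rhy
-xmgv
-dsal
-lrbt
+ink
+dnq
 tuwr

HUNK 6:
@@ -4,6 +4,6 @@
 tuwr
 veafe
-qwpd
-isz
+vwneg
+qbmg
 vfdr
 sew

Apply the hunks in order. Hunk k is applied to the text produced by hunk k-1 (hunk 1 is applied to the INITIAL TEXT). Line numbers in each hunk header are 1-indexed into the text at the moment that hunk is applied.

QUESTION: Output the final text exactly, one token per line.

Answer: rhy
ink
dnq
tuwr
veafe
vwneg
qbmg
vfdr
sew
hbo
lwqcz
zjje

Derivation:
Hunk 1: at line 4 remove [xqhf] add [ahv] -> 13 lines: rhy xmgv dsal lrbt tuwr ahv qmaz aou wtmwl sew hbo lwqcz zjje
Hunk 2: at line 5 remove [ahv] add [rlpq] -> 13 lines: rhy xmgv dsal lrbt tuwr rlpq qmaz aou wtmwl sew hbo lwqcz zjje
Hunk 3: at line 5 remove [rlpq,qmaz,aou] add [veafe,pfmx,jbjj] -> 13 lines: rhy xmgv dsal lrbt tuwr veafe pfmx jbjj wtmwl sew hbo lwqcz zjje
Hunk 4: at line 5 remove [pfmx,jbjj,wtmwl] add [qwpd,isz,vfdr] -> 13 lines: rhy xmgv dsal lrbt tuwr veafe qwpd isz vfdr sew hbo lwqcz zjje
Hunk 5: at line 1 remove [xmgv,dsal,lrbt] add [ink,dnq] -> 12 lines: rhy ink dnq tuwr veafe qwpd isz vfdr sew hbo lwqcz zjje
Hunk 6: at line 4 remove [qwpd,isz] add [vwneg,qbmg] -> 12 lines: rhy ink dnq tuwr veafe vwneg qbmg vfdr sew hbo lwqcz zjje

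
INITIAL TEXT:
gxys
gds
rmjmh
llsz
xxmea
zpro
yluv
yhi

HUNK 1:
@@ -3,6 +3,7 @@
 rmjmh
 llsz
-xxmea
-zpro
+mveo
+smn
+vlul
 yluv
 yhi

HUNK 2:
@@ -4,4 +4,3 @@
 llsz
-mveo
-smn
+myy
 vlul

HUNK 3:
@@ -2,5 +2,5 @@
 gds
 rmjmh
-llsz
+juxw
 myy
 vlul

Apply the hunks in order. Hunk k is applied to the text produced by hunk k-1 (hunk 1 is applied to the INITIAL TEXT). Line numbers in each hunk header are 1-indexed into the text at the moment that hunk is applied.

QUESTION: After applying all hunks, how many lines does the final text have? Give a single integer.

Answer: 8

Derivation:
Hunk 1: at line 3 remove [xxmea,zpro] add [mveo,smn,vlul] -> 9 lines: gxys gds rmjmh llsz mveo smn vlul yluv yhi
Hunk 2: at line 4 remove [mveo,smn] add [myy] -> 8 lines: gxys gds rmjmh llsz myy vlul yluv yhi
Hunk 3: at line 2 remove [llsz] add [juxw] -> 8 lines: gxys gds rmjmh juxw myy vlul yluv yhi
Final line count: 8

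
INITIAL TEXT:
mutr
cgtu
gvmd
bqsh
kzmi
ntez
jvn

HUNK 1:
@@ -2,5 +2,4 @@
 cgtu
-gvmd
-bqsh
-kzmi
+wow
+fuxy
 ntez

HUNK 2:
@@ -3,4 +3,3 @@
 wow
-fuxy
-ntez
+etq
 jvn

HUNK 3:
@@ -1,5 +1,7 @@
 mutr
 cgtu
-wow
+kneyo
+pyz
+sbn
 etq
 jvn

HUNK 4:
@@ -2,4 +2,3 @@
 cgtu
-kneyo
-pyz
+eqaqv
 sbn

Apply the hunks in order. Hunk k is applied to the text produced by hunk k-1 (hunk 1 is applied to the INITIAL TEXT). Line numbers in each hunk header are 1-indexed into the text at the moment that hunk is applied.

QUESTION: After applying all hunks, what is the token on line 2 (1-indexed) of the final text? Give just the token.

Answer: cgtu

Derivation:
Hunk 1: at line 2 remove [gvmd,bqsh,kzmi] add [wow,fuxy] -> 6 lines: mutr cgtu wow fuxy ntez jvn
Hunk 2: at line 3 remove [fuxy,ntez] add [etq] -> 5 lines: mutr cgtu wow etq jvn
Hunk 3: at line 1 remove [wow] add [kneyo,pyz,sbn] -> 7 lines: mutr cgtu kneyo pyz sbn etq jvn
Hunk 4: at line 2 remove [kneyo,pyz] add [eqaqv] -> 6 lines: mutr cgtu eqaqv sbn etq jvn
Final line 2: cgtu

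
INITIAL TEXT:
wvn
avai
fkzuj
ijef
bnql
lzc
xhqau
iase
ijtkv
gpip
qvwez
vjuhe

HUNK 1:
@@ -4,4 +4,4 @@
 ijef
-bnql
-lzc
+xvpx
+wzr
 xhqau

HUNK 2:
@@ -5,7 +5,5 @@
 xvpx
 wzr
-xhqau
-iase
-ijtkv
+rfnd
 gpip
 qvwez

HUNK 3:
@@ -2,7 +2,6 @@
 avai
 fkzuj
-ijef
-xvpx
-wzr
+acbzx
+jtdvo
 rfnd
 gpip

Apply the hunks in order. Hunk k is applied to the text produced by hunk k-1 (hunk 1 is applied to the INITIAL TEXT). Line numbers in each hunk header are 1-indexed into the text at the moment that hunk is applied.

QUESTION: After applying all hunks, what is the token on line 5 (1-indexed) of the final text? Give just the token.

Answer: jtdvo

Derivation:
Hunk 1: at line 4 remove [bnql,lzc] add [xvpx,wzr] -> 12 lines: wvn avai fkzuj ijef xvpx wzr xhqau iase ijtkv gpip qvwez vjuhe
Hunk 2: at line 5 remove [xhqau,iase,ijtkv] add [rfnd] -> 10 lines: wvn avai fkzuj ijef xvpx wzr rfnd gpip qvwez vjuhe
Hunk 3: at line 2 remove [ijef,xvpx,wzr] add [acbzx,jtdvo] -> 9 lines: wvn avai fkzuj acbzx jtdvo rfnd gpip qvwez vjuhe
Final line 5: jtdvo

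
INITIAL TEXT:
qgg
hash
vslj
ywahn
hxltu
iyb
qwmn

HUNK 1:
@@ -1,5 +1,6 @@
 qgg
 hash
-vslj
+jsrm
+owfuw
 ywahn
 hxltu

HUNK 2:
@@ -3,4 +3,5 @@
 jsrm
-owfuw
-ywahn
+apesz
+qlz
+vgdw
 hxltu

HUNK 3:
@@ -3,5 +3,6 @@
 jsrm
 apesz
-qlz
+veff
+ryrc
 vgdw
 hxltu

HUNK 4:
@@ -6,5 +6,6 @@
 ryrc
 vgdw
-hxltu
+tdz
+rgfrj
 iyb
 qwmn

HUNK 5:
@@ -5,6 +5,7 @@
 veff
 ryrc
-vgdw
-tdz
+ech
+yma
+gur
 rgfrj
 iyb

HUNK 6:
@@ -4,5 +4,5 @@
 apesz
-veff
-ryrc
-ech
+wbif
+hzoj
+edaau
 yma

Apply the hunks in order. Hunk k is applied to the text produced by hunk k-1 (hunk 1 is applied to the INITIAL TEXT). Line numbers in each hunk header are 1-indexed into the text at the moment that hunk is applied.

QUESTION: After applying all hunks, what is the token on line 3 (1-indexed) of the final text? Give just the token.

Hunk 1: at line 1 remove [vslj] add [jsrm,owfuw] -> 8 lines: qgg hash jsrm owfuw ywahn hxltu iyb qwmn
Hunk 2: at line 3 remove [owfuw,ywahn] add [apesz,qlz,vgdw] -> 9 lines: qgg hash jsrm apesz qlz vgdw hxltu iyb qwmn
Hunk 3: at line 3 remove [qlz] add [veff,ryrc] -> 10 lines: qgg hash jsrm apesz veff ryrc vgdw hxltu iyb qwmn
Hunk 4: at line 6 remove [hxltu] add [tdz,rgfrj] -> 11 lines: qgg hash jsrm apesz veff ryrc vgdw tdz rgfrj iyb qwmn
Hunk 5: at line 5 remove [vgdw,tdz] add [ech,yma,gur] -> 12 lines: qgg hash jsrm apesz veff ryrc ech yma gur rgfrj iyb qwmn
Hunk 6: at line 4 remove [veff,ryrc,ech] add [wbif,hzoj,edaau] -> 12 lines: qgg hash jsrm apesz wbif hzoj edaau yma gur rgfrj iyb qwmn
Final line 3: jsrm

Answer: jsrm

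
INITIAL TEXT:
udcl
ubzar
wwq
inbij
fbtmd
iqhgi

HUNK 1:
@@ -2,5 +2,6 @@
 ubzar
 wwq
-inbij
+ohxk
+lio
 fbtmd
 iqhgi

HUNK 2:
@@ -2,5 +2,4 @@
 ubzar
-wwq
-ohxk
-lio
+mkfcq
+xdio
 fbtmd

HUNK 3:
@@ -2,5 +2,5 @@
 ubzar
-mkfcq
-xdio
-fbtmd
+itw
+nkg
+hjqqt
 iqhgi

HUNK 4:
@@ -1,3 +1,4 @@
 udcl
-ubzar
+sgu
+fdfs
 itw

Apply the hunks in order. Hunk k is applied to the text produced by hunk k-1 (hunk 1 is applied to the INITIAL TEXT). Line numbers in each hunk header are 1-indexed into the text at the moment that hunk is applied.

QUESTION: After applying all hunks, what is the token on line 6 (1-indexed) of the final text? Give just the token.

Hunk 1: at line 2 remove [inbij] add [ohxk,lio] -> 7 lines: udcl ubzar wwq ohxk lio fbtmd iqhgi
Hunk 2: at line 2 remove [wwq,ohxk,lio] add [mkfcq,xdio] -> 6 lines: udcl ubzar mkfcq xdio fbtmd iqhgi
Hunk 3: at line 2 remove [mkfcq,xdio,fbtmd] add [itw,nkg,hjqqt] -> 6 lines: udcl ubzar itw nkg hjqqt iqhgi
Hunk 4: at line 1 remove [ubzar] add [sgu,fdfs] -> 7 lines: udcl sgu fdfs itw nkg hjqqt iqhgi
Final line 6: hjqqt

Answer: hjqqt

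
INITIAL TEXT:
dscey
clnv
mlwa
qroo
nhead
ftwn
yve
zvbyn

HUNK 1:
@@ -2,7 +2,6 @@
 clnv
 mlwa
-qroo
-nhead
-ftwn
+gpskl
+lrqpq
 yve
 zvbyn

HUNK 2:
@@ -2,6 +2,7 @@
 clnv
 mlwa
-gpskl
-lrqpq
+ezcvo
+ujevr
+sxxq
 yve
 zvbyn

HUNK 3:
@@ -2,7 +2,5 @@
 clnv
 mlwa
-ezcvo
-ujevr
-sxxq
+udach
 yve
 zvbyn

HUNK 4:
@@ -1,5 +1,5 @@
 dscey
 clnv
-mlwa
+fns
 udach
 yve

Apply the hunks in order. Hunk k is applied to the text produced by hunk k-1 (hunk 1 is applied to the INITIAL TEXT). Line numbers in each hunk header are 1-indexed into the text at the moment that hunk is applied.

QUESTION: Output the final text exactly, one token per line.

Hunk 1: at line 2 remove [qroo,nhead,ftwn] add [gpskl,lrqpq] -> 7 lines: dscey clnv mlwa gpskl lrqpq yve zvbyn
Hunk 2: at line 2 remove [gpskl,lrqpq] add [ezcvo,ujevr,sxxq] -> 8 lines: dscey clnv mlwa ezcvo ujevr sxxq yve zvbyn
Hunk 3: at line 2 remove [ezcvo,ujevr,sxxq] add [udach] -> 6 lines: dscey clnv mlwa udach yve zvbyn
Hunk 4: at line 1 remove [mlwa] add [fns] -> 6 lines: dscey clnv fns udach yve zvbyn

Answer: dscey
clnv
fns
udach
yve
zvbyn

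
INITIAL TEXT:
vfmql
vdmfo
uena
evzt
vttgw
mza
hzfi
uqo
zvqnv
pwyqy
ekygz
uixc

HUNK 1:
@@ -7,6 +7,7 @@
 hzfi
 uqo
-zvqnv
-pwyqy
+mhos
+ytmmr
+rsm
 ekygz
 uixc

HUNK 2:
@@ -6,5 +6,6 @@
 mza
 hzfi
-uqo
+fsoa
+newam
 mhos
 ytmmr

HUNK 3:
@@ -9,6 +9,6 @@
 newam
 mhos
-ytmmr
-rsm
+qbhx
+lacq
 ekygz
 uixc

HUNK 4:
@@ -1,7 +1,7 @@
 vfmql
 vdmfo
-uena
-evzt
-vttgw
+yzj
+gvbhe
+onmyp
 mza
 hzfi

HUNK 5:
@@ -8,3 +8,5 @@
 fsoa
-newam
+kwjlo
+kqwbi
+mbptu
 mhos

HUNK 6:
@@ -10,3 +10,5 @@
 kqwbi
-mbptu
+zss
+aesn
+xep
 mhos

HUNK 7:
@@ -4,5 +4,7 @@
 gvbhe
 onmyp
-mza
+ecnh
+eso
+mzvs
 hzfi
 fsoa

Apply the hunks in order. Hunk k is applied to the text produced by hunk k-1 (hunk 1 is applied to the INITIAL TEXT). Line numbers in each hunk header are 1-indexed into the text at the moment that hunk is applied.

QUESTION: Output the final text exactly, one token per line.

Hunk 1: at line 7 remove [zvqnv,pwyqy] add [mhos,ytmmr,rsm] -> 13 lines: vfmql vdmfo uena evzt vttgw mza hzfi uqo mhos ytmmr rsm ekygz uixc
Hunk 2: at line 6 remove [uqo] add [fsoa,newam] -> 14 lines: vfmql vdmfo uena evzt vttgw mza hzfi fsoa newam mhos ytmmr rsm ekygz uixc
Hunk 3: at line 9 remove [ytmmr,rsm] add [qbhx,lacq] -> 14 lines: vfmql vdmfo uena evzt vttgw mza hzfi fsoa newam mhos qbhx lacq ekygz uixc
Hunk 4: at line 1 remove [uena,evzt,vttgw] add [yzj,gvbhe,onmyp] -> 14 lines: vfmql vdmfo yzj gvbhe onmyp mza hzfi fsoa newam mhos qbhx lacq ekygz uixc
Hunk 5: at line 8 remove [newam] add [kwjlo,kqwbi,mbptu] -> 16 lines: vfmql vdmfo yzj gvbhe onmyp mza hzfi fsoa kwjlo kqwbi mbptu mhos qbhx lacq ekygz uixc
Hunk 6: at line 10 remove [mbptu] add [zss,aesn,xep] -> 18 lines: vfmql vdmfo yzj gvbhe onmyp mza hzfi fsoa kwjlo kqwbi zss aesn xep mhos qbhx lacq ekygz uixc
Hunk 7: at line 4 remove [mza] add [ecnh,eso,mzvs] -> 20 lines: vfmql vdmfo yzj gvbhe onmyp ecnh eso mzvs hzfi fsoa kwjlo kqwbi zss aesn xep mhos qbhx lacq ekygz uixc

Answer: vfmql
vdmfo
yzj
gvbhe
onmyp
ecnh
eso
mzvs
hzfi
fsoa
kwjlo
kqwbi
zss
aesn
xep
mhos
qbhx
lacq
ekygz
uixc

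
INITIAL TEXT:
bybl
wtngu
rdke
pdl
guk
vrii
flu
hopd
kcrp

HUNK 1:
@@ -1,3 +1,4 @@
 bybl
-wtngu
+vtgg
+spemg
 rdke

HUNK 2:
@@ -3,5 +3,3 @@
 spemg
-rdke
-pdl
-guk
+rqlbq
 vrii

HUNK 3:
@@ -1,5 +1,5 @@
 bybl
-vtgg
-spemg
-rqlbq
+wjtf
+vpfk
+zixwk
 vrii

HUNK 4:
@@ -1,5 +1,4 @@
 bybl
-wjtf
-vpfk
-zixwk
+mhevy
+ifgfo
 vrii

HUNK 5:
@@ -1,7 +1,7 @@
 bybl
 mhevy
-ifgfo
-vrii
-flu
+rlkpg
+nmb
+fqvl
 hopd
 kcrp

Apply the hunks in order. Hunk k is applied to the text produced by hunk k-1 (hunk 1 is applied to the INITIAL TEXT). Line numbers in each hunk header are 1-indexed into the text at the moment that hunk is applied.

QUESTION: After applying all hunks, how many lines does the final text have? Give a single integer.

Hunk 1: at line 1 remove [wtngu] add [vtgg,spemg] -> 10 lines: bybl vtgg spemg rdke pdl guk vrii flu hopd kcrp
Hunk 2: at line 3 remove [rdke,pdl,guk] add [rqlbq] -> 8 lines: bybl vtgg spemg rqlbq vrii flu hopd kcrp
Hunk 3: at line 1 remove [vtgg,spemg,rqlbq] add [wjtf,vpfk,zixwk] -> 8 lines: bybl wjtf vpfk zixwk vrii flu hopd kcrp
Hunk 4: at line 1 remove [wjtf,vpfk,zixwk] add [mhevy,ifgfo] -> 7 lines: bybl mhevy ifgfo vrii flu hopd kcrp
Hunk 5: at line 1 remove [ifgfo,vrii,flu] add [rlkpg,nmb,fqvl] -> 7 lines: bybl mhevy rlkpg nmb fqvl hopd kcrp
Final line count: 7

Answer: 7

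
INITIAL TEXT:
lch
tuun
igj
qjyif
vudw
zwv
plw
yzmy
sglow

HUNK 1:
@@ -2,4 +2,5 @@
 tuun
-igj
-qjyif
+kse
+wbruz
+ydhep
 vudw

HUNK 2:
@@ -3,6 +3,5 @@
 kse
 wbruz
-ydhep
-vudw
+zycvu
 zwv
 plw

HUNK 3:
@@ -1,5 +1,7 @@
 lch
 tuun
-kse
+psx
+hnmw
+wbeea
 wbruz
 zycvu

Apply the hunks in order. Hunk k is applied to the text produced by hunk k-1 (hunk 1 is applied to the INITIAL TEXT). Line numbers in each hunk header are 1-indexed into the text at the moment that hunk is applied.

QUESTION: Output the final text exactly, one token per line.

Answer: lch
tuun
psx
hnmw
wbeea
wbruz
zycvu
zwv
plw
yzmy
sglow

Derivation:
Hunk 1: at line 2 remove [igj,qjyif] add [kse,wbruz,ydhep] -> 10 lines: lch tuun kse wbruz ydhep vudw zwv plw yzmy sglow
Hunk 2: at line 3 remove [ydhep,vudw] add [zycvu] -> 9 lines: lch tuun kse wbruz zycvu zwv plw yzmy sglow
Hunk 3: at line 1 remove [kse] add [psx,hnmw,wbeea] -> 11 lines: lch tuun psx hnmw wbeea wbruz zycvu zwv plw yzmy sglow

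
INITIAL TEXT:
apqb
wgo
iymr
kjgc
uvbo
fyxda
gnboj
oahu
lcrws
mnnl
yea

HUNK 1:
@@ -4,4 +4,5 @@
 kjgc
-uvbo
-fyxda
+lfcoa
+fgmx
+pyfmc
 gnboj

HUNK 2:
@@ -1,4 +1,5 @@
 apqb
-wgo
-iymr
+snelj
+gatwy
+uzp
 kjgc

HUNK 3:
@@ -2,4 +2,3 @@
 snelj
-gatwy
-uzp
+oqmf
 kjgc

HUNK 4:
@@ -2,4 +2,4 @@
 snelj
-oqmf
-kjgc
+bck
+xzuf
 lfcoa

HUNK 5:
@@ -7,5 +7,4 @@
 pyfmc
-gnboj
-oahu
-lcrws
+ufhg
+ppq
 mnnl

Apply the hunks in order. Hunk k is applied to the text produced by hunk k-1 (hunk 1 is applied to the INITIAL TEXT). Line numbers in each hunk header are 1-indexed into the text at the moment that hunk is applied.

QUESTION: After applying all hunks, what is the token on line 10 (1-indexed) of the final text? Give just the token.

Answer: mnnl

Derivation:
Hunk 1: at line 4 remove [uvbo,fyxda] add [lfcoa,fgmx,pyfmc] -> 12 lines: apqb wgo iymr kjgc lfcoa fgmx pyfmc gnboj oahu lcrws mnnl yea
Hunk 2: at line 1 remove [wgo,iymr] add [snelj,gatwy,uzp] -> 13 lines: apqb snelj gatwy uzp kjgc lfcoa fgmx pyfmc gnboj oahu lcrws mnnl yea
Hunk 3: at line 2 remove [gatwy,uzp] add [oqmf] -> 12 lines: apqb snelj oqmf kjgc lfcoa fgmx pyfmc gnboj oahu lcrws mnnl yea
Hunk 4: at line 2 remove [oqmf,kjgc] add [bck,xzuf] -> 12 lines: apqb snelj bck xzuf lfcoa fgmx pyfmc gnboj oahu lcrws mnnl yea
Hunk 5: at line 7 remove [gnboj,oahu,lcrws] add [ufhg,ppq] -> 11 lines: apqb snelj bck xzuf lfcoa fgmx pyfmc ufhg ppq mnnl yea
Final line 10: mnnl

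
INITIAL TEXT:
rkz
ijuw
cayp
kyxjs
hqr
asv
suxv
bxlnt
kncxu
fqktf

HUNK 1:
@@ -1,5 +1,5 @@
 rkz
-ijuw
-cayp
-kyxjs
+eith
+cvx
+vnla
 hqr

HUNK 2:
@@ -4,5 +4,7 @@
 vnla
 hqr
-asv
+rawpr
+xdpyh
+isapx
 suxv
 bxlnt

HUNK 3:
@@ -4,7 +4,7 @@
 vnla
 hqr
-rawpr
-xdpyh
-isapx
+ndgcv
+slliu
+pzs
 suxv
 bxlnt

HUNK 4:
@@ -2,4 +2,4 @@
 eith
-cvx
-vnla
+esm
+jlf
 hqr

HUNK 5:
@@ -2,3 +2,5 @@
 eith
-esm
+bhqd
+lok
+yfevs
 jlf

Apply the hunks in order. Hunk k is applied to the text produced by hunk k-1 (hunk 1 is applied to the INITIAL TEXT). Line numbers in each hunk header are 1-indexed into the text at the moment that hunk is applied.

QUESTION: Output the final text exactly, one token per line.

Answer: rkz
eith
bhqd
lok
yfevs
jlf
hqr
ndgcv
slliu
pzs
suxv
bxlnt
kncxu
fqktf

Derivation:
Hunk 1: at line 1 remove [ijuw,cayp,kyxjs] add [eith,cvx,vnla] -> 10 lines: rkz eith cvx vnla hqr asv suxv bxlnt kncxu fqktf
Hunk 2: at line 4 remove [asv] add [rawpr,xdpyh,isapx] -> 12 lines: rkz eith cvx vnla hqr rawpr xdpyh isapx suxv bxlnt kncxu fqktf
Hunk 3: at line 4 remove [rawpr,xdpyh,isapx] add [ndgcv,slliu,pzs] -> 12 lines: rkz eith cvx vnla hqr ndgcv slliu pzs suxv bxlnt kncxu fqktf
Hunk 4: at line 2 remove [cvx,vnla] add [esm,jlf] -> 12 lines: rkz eith esm jlf hqr ndgcv slliu pzs suxv bxlnt kncxu fqktf
Hunk 5: at line 2 remove [esm] add [bhqd,lok,yfevs] -> 14 lines: rkz eith bhqd lok yfevs jlf hqr ndgcv slliu pzs suxv bxlnt kncxu fqktf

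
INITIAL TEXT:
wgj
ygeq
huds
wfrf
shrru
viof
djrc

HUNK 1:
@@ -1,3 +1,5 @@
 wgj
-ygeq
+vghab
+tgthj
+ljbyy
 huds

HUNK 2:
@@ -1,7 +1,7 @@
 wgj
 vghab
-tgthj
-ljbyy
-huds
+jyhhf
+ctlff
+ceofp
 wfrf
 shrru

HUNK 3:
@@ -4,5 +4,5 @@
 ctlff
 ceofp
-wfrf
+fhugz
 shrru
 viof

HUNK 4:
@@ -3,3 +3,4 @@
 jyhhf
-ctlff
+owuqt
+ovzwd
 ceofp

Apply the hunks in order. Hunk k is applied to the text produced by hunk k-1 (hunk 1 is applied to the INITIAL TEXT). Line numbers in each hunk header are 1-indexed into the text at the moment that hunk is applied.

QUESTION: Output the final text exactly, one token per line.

Answer: wgj
vghab
jyhhf
owuqt
ovzwd
ceofp
fhugz
shrru
viof
djrc

Derivation:
Hunk 1: at line 1 remove [ygeq] add [vghab,tgthj,ljbyy] -> 9 lines: wgj vghab tgthj ljbyy huds wfrf shrru viof djrc
Hunk 2: at line 1 remove [tgthj,ljbyy,huds] add [jyhhf,ctlff,ceofp] -> 9 lines: wgj vghab jyhhf ctlff ceofp wfrf shrru viof djrc
Hunk 3: at line 4 remove [wfrf] add [fhugz] -> 9 lines: wgj vghab jyhhf ctlff ceofp fhugz shrru viof djrc
Hunk 4: at line 3 remove [ctlff] add [owuqt,ovzwd] -> 10 lines: wgj vghab jyhhf owuqt ovzwd ceofp fhugz shrru viof djrc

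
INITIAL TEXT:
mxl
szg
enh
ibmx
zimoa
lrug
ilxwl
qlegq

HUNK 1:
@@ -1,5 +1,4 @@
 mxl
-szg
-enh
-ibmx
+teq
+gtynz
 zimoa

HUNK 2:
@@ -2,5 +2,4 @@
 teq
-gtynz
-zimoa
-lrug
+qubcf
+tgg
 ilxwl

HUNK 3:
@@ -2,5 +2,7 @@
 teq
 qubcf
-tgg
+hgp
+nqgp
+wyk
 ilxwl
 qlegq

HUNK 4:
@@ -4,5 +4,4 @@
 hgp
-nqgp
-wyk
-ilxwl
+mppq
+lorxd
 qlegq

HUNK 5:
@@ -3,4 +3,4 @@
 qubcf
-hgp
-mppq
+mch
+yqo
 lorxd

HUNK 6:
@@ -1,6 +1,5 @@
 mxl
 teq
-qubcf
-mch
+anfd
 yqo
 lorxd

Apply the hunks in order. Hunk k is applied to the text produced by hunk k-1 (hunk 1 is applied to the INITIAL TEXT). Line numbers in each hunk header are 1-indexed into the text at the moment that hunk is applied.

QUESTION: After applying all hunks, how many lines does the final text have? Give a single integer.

Hunk 1: at line 1 remove [szg,enh,ibmx] add [teq,gtynz] -> 7 lines: mxl teq gtynz zimoa lrug ilxwl qlegq
Hunk 2: at line 2 remove [gtynz,zimoa,lrug] add [qubcf,tgg] -> 6 lines: mxl teq qubcf tgg ilxwl qlegq
Hunk 3: at line 2 remove [tgg] add [hgp,nqgp,wyk] -> 8 lines: mxl teq qubcf hgp nqgp wyk ilxwl qlegq
Hunk 4: at line 4 remove [nqgp,wyk,ilxwl] add [mppq,lorxd] -> 7 lines: mxl teq qubcf hgp mppq lorxd qlegq
Hunk 5: at line 3 remove [hgp,mppq] add [mch,yqo] -> 7 lines: mxl teq qubcf mch yqo lorxd qlegq
Hunk 6: at line 1 remove [qubcf,mch] add [anfd] -> 6 lines: mxl teq anfd yqo lorxd qlegq
Final line count: 6

Answer: 6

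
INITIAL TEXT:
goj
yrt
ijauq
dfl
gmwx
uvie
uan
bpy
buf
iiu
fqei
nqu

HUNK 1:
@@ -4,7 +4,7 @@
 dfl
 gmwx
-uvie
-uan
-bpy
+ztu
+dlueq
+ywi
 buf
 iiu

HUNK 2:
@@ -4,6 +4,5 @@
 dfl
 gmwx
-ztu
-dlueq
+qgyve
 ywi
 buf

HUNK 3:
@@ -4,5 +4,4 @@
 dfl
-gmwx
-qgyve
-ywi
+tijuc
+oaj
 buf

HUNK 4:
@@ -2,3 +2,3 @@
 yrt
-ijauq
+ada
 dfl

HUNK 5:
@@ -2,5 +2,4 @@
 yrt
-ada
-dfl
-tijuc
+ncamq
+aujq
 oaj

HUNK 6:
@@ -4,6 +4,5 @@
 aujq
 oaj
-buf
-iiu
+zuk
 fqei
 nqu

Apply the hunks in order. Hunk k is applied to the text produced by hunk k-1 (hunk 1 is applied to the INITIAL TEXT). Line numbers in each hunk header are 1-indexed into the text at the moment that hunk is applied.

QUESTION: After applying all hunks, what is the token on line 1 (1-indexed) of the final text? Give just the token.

Hunk 1: at line 4 remove [uvie,uan,bpy] add [ztu,dlueq,ywi] -> 12 lines: goj yrt ijauq dfl gmwx ztu dlueq ywi buf iiu fqei nqu
Hunk 2: at line 4 remove [ztu,dlueq] add [qgyve] -> 11 lines: goj yrt ijauq dfl gmwx qgyve ywi buf iiu fqei nqu
Hunk 3: at line 4 remove [gmwx,qgyve,ywi] add [tijuc,oaj] -> 10 lines: goj yrt ijauq dfl tijuc oaj buf iiu fqei nqu
Hunk 4: at line 2 remove [ijauq] add [ada] -> 10 lines: goj yrt ada dfl tijuc oaj buf iiu fqei nqu
Hunk 5: at line 2 remove [ada,dfl,tijuc] add [ncamq,aujq] -> 9 lines: goj yrt ncamq aujq oaj buf iiu fqei nqu
Hunk 6: at line 4 remove [buf,iiu] add [zuk] -> 8 lines: goj yrt ncamq aujq oaj zuk fqei nqu
Final line 1: goj

Answer: goj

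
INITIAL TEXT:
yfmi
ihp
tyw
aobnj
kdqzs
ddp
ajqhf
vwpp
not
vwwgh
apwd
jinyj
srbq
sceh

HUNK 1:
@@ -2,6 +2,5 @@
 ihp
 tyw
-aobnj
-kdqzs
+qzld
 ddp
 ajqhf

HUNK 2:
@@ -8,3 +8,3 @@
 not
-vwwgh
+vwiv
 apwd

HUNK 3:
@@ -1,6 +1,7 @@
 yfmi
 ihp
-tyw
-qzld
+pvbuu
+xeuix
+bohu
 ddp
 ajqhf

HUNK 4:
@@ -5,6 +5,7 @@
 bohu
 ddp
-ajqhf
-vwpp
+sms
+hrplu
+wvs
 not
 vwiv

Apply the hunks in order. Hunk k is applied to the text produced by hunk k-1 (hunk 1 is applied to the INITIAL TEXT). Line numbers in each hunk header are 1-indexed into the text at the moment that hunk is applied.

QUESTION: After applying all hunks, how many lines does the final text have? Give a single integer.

Answer: 15

Derivation:
Hunk 1: at line 2 remove [aobnj,kdqzs] add [qzld] -> 13 lines: yfmi ihp tyw qzld ddp ajqhf vwpp not vwwgh apwd jinyj srbq sceh
Hunk 2: at line 8 remove [vwwgh] add [vwiv] -> 13 lines: yfmi ihp tyw qzld ddp ajqhf vwpp not vwiv apwd jinyj srbq sceh
Hunk 3: at line 1 remove [tyw,qzld] add [pvbuu,xeuix,bohu] -> 14 lines: yfmi ihp pvbuu xeuix bohu ddp ajqhf vwpp not vwiv apwd jinyj srbq sceh
Hunk 4: at line 5 remove [ajqhf,vwpp] add [sms,hrplu,wvs] -> 15 lines: yfmi ihp pvbuu xeuix bohu ddp sms hrplu wvs not vwiv apwd jinyj srbq sceh
Final line count: 15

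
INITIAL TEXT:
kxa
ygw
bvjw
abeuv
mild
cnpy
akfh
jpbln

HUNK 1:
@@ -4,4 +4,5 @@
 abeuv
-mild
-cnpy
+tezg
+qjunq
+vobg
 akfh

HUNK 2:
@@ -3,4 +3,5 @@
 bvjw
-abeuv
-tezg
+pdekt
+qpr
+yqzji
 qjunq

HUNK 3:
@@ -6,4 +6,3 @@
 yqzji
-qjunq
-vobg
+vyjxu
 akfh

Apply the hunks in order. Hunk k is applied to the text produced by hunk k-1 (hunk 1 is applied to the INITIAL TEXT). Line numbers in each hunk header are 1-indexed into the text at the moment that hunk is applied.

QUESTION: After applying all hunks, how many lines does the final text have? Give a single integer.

Hunk 1: at line 4 remove [mild,cnpy] add [tezg,qjunq,vobg] -> 9 lines: kxa ygw bvjw abeuv tezg qjunq vobg akfh jpbln
Hunk 2: at line 3 remove [abeuv,tezg] add [pdekt,qpr,yqzji] -> 10 lines: kxa ygw bvjw pdekt qpr yqzji qjunq vobg akfh jpbln
Hunk 3: at line 6 remove [qjunq,vobg] add [vyjxu] -> 9 lines: kxa ygw bvjw pdekt qpr yqzji vyjxu akfh jpbln
Final line count: 9

Answer: 9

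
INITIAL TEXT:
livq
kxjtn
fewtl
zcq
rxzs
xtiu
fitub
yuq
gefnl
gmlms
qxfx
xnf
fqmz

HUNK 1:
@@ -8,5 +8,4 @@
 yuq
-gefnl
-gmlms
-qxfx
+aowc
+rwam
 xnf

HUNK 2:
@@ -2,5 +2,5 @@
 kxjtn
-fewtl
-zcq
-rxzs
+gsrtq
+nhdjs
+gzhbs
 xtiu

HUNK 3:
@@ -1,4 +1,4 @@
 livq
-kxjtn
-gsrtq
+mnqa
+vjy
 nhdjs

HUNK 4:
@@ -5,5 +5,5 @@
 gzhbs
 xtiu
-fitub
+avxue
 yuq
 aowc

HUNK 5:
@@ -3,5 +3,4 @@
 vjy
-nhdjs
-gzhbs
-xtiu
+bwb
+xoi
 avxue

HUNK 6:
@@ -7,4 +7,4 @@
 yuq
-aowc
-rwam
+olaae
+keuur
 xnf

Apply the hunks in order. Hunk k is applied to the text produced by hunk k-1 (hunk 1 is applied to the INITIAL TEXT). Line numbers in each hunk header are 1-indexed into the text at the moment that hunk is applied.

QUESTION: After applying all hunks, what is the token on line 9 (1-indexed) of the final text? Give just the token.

Answer: keuur

Derivation:
Hunk 1: at line 8 remove [gefnl,gmlms,qxfx] add [aowc,rwam] -> 12 lines: livq kxjtn fewtl zcq rxzs xtiu fitub yuq aowc rwam xnf fqmz
Hunk 2: at line 2 remove [fewtl,zcq,rxzs] add [gsrtq,nhdjs,gzhbs] -> 12 lines: livq kxjtn gsrtq nhdjs gzhbs xtiu fitub yuq aowc rwam xnf fqmz
Hunk 3: at line 1 remove [kxjtn,gsrtq] add [mnqa,vjy] -> 12 lines: livq mnqa vjy nhdjs gzhbs xtiu fitub yuq aowc rwam xnf fqmz
Hunk 4: at line 5 remove [fitub] add [avxue] -> 12 lines: livq mnqa vjy nhdjs gzhbs xtiu avxue yuq aowc rwam xnf fqmz
Hunk 5: at line 3 remove [nhdjs,gzhbs,xtiu] add [bwb,xoi] -> 11 lines: livq mnqa vjy bwb xoi avxue yuq aowc rwam xnf fqmz
Hunk 6: at line 7 remove [aowc,rwam] add [olaae,keuur] -> 11 lines: livq mnqa vjy bwb xoi avxue yuq olaae keuur xnf fqmz
Final line 9: keuur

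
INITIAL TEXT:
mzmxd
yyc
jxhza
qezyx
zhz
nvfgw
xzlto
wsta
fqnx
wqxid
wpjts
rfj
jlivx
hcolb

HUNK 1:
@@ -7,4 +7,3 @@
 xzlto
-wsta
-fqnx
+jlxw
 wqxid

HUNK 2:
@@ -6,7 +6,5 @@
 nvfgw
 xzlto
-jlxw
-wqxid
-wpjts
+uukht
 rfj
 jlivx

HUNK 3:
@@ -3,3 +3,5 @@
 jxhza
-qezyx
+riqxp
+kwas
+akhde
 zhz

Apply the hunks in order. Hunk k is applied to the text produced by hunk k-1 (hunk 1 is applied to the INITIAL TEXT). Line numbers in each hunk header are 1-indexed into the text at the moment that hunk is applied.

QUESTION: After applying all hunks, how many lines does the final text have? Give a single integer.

Hunk 1: at line 7 remove [wsta,fqnx] add [jlxw] -> 13 lines: mzmxd yyc jxhza qezyx zhz nvfgw xzlto jlxw wqxid wpjts rfj jlivx hcolb
Hunk 2: at line 6 remove [jlxw,wqxid,wpjts] add [uukht] -> 11 lines: mzmxd yyc jxhza qezyx zhz nvfgw xzlto uukht rfj jlivx hcolb
Hunk 3: at line 3 remove [qezyx] add [riqxp,kwas,akhde] -> 13 lines: mzmxd yyc jxhza riqxp kwas akhde zhz nvfgw xzlto uukht rfj jlivx hcolb
Final line count: 13

Answer: 13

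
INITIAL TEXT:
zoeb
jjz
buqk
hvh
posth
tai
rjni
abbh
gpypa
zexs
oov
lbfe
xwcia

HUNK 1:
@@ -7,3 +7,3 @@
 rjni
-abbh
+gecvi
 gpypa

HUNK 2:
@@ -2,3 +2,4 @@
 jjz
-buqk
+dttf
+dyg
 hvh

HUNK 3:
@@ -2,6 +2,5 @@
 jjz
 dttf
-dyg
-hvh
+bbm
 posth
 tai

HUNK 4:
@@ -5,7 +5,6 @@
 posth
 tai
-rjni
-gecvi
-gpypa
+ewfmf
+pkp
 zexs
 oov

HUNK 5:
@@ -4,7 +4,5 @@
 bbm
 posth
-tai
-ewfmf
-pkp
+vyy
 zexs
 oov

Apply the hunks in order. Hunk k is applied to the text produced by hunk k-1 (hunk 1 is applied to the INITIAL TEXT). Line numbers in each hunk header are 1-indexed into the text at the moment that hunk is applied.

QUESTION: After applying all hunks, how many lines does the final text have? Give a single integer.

Hunk 1: at line 7 remove [abbh] add [gecvi] -> 13 lines: zoeb jjz buqk hvh posth tai rjni gecvi gpypa zexs oov lbfe xwcia
Hunk 2: at line 2 remove [buqk] add [dttf,dyg] -> 14 lines: zoeb jjz dttf dyg hvh posth tai rjni gecvi gpypa zexs oov lbfe xwcia
Hunk 3: at line 2 remove [dyg,hvh] add [bbm] -> 13 lines: zoeb jjz dttf bbm posth tai rjni gecvi gpypa zexs oov lbfe xwcia
Hunk 4: at line 5 remove [rjni,gecvi,gpypa] add [ewfmf,pkp] -> 12 lines: zoeb jjz dttf bbm posth tai ewfmf pkp zexs oov lbfe xwcia
Hunk 5: at line 4 remove [tai,ewfmf,pkp] add [vyy] -> 10 lines: zoeb jjz dttf bbm posth vyy zexs oov lbfe xwcia
Final line count: 10

Answer: 10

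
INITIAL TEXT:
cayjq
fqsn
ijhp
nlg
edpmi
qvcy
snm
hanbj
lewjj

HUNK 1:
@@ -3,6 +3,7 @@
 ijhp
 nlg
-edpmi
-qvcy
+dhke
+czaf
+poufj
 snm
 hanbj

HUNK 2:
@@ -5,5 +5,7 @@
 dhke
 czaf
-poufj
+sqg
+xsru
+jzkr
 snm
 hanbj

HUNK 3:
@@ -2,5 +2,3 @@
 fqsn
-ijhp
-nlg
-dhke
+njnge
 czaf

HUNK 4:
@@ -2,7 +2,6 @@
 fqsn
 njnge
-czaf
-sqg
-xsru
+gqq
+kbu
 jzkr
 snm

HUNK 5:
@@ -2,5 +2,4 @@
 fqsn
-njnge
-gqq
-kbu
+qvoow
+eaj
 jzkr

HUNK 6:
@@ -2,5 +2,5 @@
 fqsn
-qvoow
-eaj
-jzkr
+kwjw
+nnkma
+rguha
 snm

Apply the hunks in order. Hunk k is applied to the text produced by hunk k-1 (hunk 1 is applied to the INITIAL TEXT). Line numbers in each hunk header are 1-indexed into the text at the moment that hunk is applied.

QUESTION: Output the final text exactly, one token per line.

Answer: cayjq
fqsn
kwjw
nnkma
rguha
snm
hanbj
lewjj

Derivation:
Hunk 1: at line 3 remove [edpmi,qvcy] add [dhke,czaf,poufj] -> 10 lines: cayjq fqsn ijhp nlg dhke czaf poufj snm hanbj lewjj
Hunk 2: at line 5 remove [poufj] add [sqg,xsru,jzkr] -> 12 lines: cayjq fqsn ijhp nlg dhke czaf sqg xsru jzkr snm hanbj lewjj
Hunk 3: at line 2 remove [ijhp,nlg,dhke] add [njnge] -> 10 lines: cayjq fqsn njnge czaf sqg xsru jzkr snm hanbj lewjj
Hunk 4: at line 2 remove [czaf,sqg,xsru] add [gqq,kbu] -> 9 lines: cayjq fqsn njnge gqq kbu jzkr snm hanbj lewjj
Hunk 5: at line 2 remove [njnge,gqq,kbu] add [qvoow,eaj] -> 8 lines: cayjq fqsn qvoow eaj jzkr snm hanbj lewjj
Hunk 6: at line 2 remove [qvoow,eaj,jzkr] add [kwjw,nnkma,rguha] -> 8 lines: cayjq fqsn kwjw nnkma rguha snm hanbj lewjj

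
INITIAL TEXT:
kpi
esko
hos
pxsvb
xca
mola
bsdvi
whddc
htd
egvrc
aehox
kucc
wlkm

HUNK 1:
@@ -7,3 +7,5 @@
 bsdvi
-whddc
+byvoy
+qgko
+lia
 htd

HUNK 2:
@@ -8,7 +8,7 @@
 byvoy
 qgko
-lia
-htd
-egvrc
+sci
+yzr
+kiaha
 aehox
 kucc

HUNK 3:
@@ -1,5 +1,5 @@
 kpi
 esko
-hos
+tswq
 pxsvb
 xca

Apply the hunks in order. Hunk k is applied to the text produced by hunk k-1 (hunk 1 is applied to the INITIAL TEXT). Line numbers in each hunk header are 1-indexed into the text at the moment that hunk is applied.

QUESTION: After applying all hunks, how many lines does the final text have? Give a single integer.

Hunk 1: at line 7 remove [whddc] add [byvoy,qgko,lia] -> 15 lines: kpi esko hos pxsvb xca mola bsdvi byvoy qgko lia htd egvrc aehox kucc wlkm
Hunk 2: at line 8 remove [lia,htd,egvrc] add [sci,yzr,kiaha] -> 15 lines: kpi esko hos pxsvb xca mola bsdvi byvoy qgko sci yzr kiaha aehox kucc wlkm
Hunk 3: at line 1 remove [hos] add [tswq] -> 15 lines: kpi esko tswq pxsvb xca mola bsdvi byvoy qgko sci yzr kiaha aehox kucc wlkm
Final line count: 15

Answer: 15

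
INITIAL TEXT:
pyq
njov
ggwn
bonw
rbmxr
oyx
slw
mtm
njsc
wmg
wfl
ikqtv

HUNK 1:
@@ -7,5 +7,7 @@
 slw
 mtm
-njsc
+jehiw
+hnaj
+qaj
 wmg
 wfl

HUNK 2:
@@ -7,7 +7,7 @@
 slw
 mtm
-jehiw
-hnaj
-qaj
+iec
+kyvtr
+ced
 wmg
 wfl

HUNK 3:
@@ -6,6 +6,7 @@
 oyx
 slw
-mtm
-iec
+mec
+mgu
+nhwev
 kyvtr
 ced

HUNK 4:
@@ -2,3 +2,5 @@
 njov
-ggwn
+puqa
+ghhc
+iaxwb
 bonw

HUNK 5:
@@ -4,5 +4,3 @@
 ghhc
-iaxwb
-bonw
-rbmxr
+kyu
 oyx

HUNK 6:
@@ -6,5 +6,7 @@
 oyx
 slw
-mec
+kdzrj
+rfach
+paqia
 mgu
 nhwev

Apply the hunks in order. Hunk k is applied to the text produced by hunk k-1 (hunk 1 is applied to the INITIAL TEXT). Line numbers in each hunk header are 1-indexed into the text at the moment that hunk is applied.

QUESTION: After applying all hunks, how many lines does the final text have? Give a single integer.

Hunk 1: at line 7 remove [njsc] add [jehiw,hnaj,qaj] -> 14 lines: pyq njov ggwn bonw rbmxr oyx slw mtm jehiw hnaj qaj wmg wfl ikqtv
Hunk 2: at line 7 remove [jehiw,hnaj,qaj] add [iec,kyvtr,ced] -> 14 lines: pyq njov ggwn bonw rbmxr oyx slw mtm iec kyvtr ced wmg wfl ikqtv
Hunk 3: at line 6 remove [mtm,iec] add [mec,mgu,nhwev] -> 15 lines: pyq njov ggwn bonw rbmxr oyx slw mec mgu nhwev kyvtr ced wmg wfl ikqtv
Hunk 4: at line 2 remove [ggwn] add [puqa,ghhc,iaxwb] -> 17 lines: pyq njov puqa ghhc iaxwb bonw rbmxr oyx slw mec mgu nhwev kyvtr ced wmg wfl ikqtv
Hunk 5: at line 4 remove [iaxwb,bonw,rbmxr] add [kyu] -> 15 lines: pyq njov puqa ghhc kyu oyx slw mec mgu nhwev kyvtr ced wmg wfl ikqtv
Hunk 6: at line 6 remove [mec] add [kdzrj,rfach,paqia] -> 17 lines: pyq njov puqa ghhc kyu oyx slw kdzrj rfach paqia mgu nhwev kyvtr ced wmg wfl ikqtv
Final line count: 17

Answer: 17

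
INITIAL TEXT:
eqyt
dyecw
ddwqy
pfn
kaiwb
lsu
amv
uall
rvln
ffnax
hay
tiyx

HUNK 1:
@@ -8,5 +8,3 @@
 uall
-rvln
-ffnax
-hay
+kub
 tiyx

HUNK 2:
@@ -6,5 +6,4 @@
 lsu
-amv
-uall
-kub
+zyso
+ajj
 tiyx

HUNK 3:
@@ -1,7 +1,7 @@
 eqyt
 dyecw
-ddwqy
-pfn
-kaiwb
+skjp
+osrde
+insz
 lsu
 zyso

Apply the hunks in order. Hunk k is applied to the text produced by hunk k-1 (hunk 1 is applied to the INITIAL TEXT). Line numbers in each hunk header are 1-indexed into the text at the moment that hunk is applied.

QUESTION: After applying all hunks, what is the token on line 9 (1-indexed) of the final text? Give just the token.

Answer: tiyx

Derivation:
Hunk 1: at line 8 remove [rvln,ffnax,hay] add [kub] -> 10 lines: eqyt dyecw ddwqy pfn kaiwb lsu amv uall kub tiyx
Hunk 2: at line 6 remove [amv,uall,kub] add [zyso,ajj] -> 9 lines: eqyt dyecw ddwqy pfn kaiwb lsu zyso ajj tiyx
Hunk 3: at line 1 remove [ddwqy,pfn,kaiwb] add [skjp,osrde,insz] -> 9 lines: eqyt dyecw skjp osrde insz lsu zyso ajj tiyx
Final line 9: tiyx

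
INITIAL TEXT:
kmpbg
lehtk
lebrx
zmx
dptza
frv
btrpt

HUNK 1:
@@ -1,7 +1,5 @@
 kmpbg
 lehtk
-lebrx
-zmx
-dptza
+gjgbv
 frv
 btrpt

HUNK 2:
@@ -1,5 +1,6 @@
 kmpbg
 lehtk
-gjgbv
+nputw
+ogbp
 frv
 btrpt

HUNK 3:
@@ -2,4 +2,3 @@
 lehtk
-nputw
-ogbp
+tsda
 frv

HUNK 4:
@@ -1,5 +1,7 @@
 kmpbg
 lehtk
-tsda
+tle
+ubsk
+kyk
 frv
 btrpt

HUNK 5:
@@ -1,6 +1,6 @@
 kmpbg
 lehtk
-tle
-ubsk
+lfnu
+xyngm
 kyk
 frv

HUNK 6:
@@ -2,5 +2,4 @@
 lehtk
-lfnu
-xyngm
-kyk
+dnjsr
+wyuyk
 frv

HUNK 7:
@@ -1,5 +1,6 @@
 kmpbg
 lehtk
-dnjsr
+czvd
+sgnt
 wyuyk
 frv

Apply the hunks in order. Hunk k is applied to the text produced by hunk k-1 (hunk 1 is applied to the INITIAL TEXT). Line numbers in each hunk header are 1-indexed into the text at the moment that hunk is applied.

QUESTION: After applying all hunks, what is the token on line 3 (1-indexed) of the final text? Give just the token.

Hunk 1: at line 1 remove [lebrx,zmx,dptza] add [gjgbv] -> 5 lines: kmpbg lehtk gjgbv frv btrpt
Hunk 2: at line 1 remove [gjgbv] add [nputw,ogbp] -> 6 lines: kmpbg lehtk nputw ogbp frv btrpt
Hunk 3: at line 2 remove [nputw,ogbp] add [tsda] -> 5 lines: kmpbg lehtk tsda frv btrpt
Hunk 4: at line 1 remove [tsda] add [tle,ubsk,kyk] -> 7 lines: kmpbg lehtk tle ubsk kyk frv btrpt
Hunk 5: at line 1 remove [tle,ubsk] add [lfnu,xyngm] -> 7 lines: kmpbg lehtk lfnu xyngm kyk frv btrpt
Hunk 6: at line 2 remove [lfnu,xyngm,kyk] add [dnjsr,wyuyk] -> 6 lines: kmpbg lehtk dnjsr wyuyk frv btrpt
Hunk 7: at line 1 remove [dnjsr] add [czvd,sgnt] -> 7 lines: kmpbg lehtk czvd sgnt wyuyk frv btrpt
Final line 3: czvd

Answer: czvd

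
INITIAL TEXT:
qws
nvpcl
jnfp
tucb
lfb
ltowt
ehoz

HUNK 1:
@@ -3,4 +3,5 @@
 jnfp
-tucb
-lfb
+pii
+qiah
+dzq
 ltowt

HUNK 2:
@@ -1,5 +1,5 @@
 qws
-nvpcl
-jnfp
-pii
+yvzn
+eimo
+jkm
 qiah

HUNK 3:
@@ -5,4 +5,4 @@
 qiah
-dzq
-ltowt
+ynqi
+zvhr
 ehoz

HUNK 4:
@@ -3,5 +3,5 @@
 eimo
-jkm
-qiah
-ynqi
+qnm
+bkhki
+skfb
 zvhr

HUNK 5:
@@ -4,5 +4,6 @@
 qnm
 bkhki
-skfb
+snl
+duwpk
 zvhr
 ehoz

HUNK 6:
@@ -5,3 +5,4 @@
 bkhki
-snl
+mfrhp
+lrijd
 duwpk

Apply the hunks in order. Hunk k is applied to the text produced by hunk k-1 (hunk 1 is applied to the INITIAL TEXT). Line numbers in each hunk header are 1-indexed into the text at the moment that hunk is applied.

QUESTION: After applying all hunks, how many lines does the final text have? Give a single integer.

Answer: 10

Derivation:
Hunk 1: at line 3 remove [tucb,lfb] add [pii,qiah,dzq] -> 8 lines: qws nvpcl jnfp pii qiah dzq ltowt ehoz
Hunk 2: at line 1 remove [nvpcl,jnfp,pii] add [yvzn,eimo,jkm] -> 8 lines: qws yvzn eimo jkm qiah dzq ltowt ehoz
Hunk 3: at line 5 remove [dzq,ltowt] add [ynqi,zvhr] -> 8 lines: qws yvzn eimo jkm qiah ynqi zvhr ehoz
Hunk 4: at line 3 remove [jkm,qiah,ynqi] add [qnm,bkhki,skfb] -> 8 lines: qws yvzn eimo qnm bkhki skfb zvhr ehoz
Hunk 5: at line 4 remove [skfb] add [snl,duwpk] -> 9 lines: qws yvzn eimo qnm bkhki snl duwpk zvhr ehoz
Hunk 6: at line 5 remove [snl] add [mfrhp,lrijd] -> 10 lines: qws yvzn eimo qnm bkhki mfrhp lrijd duwpk zvhr ehoz
Final line count: 10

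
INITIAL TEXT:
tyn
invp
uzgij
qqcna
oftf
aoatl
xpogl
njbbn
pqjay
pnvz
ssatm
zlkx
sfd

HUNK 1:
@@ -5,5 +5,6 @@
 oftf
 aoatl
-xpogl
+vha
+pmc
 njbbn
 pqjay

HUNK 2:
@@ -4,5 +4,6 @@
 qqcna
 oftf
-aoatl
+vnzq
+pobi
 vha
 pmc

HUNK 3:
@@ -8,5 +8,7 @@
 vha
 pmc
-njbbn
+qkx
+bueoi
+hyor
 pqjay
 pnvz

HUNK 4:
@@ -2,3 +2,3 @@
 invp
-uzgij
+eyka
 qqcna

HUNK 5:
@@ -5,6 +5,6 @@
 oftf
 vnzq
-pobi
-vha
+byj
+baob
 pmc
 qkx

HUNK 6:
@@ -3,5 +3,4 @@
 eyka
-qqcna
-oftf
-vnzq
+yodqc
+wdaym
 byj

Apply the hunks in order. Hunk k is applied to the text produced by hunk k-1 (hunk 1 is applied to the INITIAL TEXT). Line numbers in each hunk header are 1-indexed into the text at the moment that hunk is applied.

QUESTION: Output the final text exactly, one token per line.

Hunk 1: at line 5 remove [xpogl] add [vha,pmc] -> 14 lines: tyn invp uzgij qqcna oftf aoatl vha pmc njbbn pqjay pnvz ssatm zlkx sfd
Hunk 2: at line 4 remove [aoatl] add [vnzq,pobi] -> 15 lines: tyn invp uzgij qqcna oftf vnzq pobi vha pmc njbbn pqjay pnvz ssatm zlkx sfd
Hunk 3: at line 8 remove [njbbn] add [qkx,bueoi,hyor] -> 17 lines: tyn invp uzgij qqcna oftf vnzq pobi vha pmc qkx bueoi hyor pqjay pnvz ssatm zlkx sfd
Hunk 4: at line 2 remove [uzgij] add [eyka] -> 17 lines: tyn invp eyka qqcna oftf vnzq pobi vha pmc qkx bueoi hyor pqjay pnvz ssatm zlkx sfd
Hunk 5: at line 5 remove [pobi,vha] add [byj,baob] -> 17 lines: tyn invp eyka qqcna oftf vnzq byj baob pmc qkx bueoi hyor pqjay pnvz ssatm zlkx sfd
Hunk 6: at line 3 remove [qqcna,oftf,vnzq] add [yodqc,wdaym] -> 16 lines: tyn invp eyka yodqc wdaym byj baob pmc qkx bueoi hyor pqjay pnvz ssatm zlkx sfd

Answer: tyn
invp
eyka
yodqc
wdaym
byj
baob
pmc
qkx
bueoi
hyor
pqjay
pnvz
ssatm
zlkx
sfd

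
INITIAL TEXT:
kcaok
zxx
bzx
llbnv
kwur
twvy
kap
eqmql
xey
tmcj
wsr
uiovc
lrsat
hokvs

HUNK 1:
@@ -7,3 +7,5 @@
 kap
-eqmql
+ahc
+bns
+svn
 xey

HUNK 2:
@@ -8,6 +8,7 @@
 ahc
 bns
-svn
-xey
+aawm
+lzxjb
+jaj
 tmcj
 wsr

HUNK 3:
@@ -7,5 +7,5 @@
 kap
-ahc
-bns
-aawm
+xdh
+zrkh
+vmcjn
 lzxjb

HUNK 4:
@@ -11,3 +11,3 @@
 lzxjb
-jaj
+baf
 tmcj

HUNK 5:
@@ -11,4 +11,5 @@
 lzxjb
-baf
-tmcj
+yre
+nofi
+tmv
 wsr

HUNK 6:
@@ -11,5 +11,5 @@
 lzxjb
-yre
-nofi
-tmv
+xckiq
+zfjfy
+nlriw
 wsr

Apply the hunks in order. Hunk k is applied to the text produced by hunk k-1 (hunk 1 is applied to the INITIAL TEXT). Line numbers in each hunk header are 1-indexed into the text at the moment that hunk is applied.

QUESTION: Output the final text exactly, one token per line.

Hunk 1: at line 7 remove [eqmql] add [ahc,bns,svn] -> 16 lines: kcaok zxx bzx llbnv kwur twvy kap ahc bns svn xey tmcj wsr uiovc lrsat hokvs
Hunk 2: at line 8 remove [svn,xey] add [aawm,lzxjb,jaj] -> 17 lines: kcaok zxx bzx llbnv kwur twvy kap ahc bns aawm lzxjb jaj tmcj wsr uiovc lrsat hokvs
Hunk 3: at line 7 remove [ahc,bns,aawm] add [xdh,zrkh,vmcjn] -> 17 lines: kcaok zxx bzx llbnv kwur twvy kap xdh zrkh vmcjn lzxjb jaj tmcj wsr uiovc lrsat hokvs
Hunk 4: at line 11 remove [jaj] add [baf] -> 17 lines: kcaok zxx bzx llbnv kwur twvy kap xdh zrkh vmcjn lzxjb baf tmcj wsr uiovc lrsat hokvs
Hunk 5: at line 11 remove [baf,tmcj] add [yre,nofi,tmv] -> 18 lines: kcaok zxx bzx llbnv kwur twvy kap xdh zrkh vmcjn lzxjb yre nofi tmv wsr uiovc lrsat hokvs
Hunk 6: at line 11 remove [yre,nofi,tmv] add [xckiq,zfjfy,nlriw] -> 18 lines: kcaok zxx bzx llbnv kwur twvy kap xdh zrkh vmcjn lzxjb xckiq zfjfy nlriw wsr uiovc lrsat hokvs

Answer: kcaok
zxx
bzx
llbnv
kwur
twvy
kap
xdh
zrkh
vmcjn
lzxjb
xckiq
zfjfy
nlriw
wsr
uiovc
lrsat
hokvs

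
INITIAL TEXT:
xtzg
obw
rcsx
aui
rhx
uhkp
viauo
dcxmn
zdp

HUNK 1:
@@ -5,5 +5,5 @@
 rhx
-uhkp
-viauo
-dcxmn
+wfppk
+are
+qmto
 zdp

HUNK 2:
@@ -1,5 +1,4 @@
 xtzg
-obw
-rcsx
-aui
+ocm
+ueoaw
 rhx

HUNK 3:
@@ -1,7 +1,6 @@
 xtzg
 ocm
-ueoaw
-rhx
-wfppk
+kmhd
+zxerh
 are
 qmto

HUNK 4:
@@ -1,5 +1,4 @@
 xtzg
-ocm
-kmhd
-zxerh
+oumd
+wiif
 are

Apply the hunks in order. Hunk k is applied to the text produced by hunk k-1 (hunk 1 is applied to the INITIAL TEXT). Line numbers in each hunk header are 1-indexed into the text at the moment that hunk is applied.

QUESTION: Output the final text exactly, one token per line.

Hunk 1: at line 5 remove [uhkp,viauo,dcxmn] add [wfppk,are,qmto] -> 9 lines: xtzg obw rcsx aui rhx wfppk are qmto zdp
Hunk 2: at line 1 remove [obw,rcsx,aui] add [ocm,ueoaw] -> 8 lines: xtzg ocm ueoaw rhx wfppk are qmto zdp
Hunk 3: at line 1 remove [ueoaw,rhx,wfppk] add [kmhd,zxerh] -> 7 lines: xtzg ocm kmhd zxerh are qmto zdp
Hunk 4: at line 1 remove [ocm,kmhd,zxerh] add [oumd,wiif] -> 6 lines: xtzg oumd wiif are qmto zdp

Answer: xtzg
oumd
wiif
are
qmto
zdp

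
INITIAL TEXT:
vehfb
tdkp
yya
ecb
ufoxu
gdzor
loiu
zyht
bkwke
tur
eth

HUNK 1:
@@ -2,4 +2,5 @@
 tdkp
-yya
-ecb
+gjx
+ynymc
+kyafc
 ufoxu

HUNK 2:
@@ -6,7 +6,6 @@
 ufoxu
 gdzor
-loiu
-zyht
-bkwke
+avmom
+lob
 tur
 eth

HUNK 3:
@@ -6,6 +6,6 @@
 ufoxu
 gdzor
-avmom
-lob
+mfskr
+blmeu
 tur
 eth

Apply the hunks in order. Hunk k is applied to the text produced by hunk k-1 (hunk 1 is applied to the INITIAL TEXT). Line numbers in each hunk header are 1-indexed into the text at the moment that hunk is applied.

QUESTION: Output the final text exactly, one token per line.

Answer: vehfb
tdkp
gjx
ynymc
kyafc
ufoxu
gdzor
mfskr
blmeu
tur
eth

Derivation:
Hunk 1: at line 2 remove [yya,ecb] add [gjx,ynymc,kyafc] -> 12 lines: vehfb tdkp gjx ynymc kyafc ufoxu gdzor loiu zyht bkwke tur eth
Hunk 2: at line 6 remove [loiu,zyht,bkwke] add [avmom,lob] -> 11 lines: vehfb tdkp gjx ynymc kyafc ufoxu gdzor avmom lob tur eth
Hunk 3: at line 6 remove [avmom,lob] add [mfskr,blmeu] -> 11 lines: vehfb tdkp gjx ynymc kyafc ufoxu gdzor mfskr blmeu tur eth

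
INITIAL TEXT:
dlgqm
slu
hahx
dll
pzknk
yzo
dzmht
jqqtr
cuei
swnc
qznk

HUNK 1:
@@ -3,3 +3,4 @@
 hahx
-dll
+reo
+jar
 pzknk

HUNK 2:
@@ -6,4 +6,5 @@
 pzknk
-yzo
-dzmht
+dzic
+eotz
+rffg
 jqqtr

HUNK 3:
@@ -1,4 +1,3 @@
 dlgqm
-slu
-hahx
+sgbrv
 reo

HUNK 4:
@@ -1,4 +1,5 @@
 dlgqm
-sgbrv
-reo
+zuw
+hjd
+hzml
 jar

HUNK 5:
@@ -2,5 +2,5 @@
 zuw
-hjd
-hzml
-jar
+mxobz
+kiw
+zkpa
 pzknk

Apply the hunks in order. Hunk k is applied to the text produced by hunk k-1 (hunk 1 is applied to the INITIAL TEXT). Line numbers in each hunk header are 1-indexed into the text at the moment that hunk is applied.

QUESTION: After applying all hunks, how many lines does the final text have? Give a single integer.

Answer: 13

Derivation:
Hunk 1: at line 3 remove [dll] add [reo,jar] -> 12 lines: dlgqm slu hahx reo jar pzknk yzo dzmht jqqtr cuei swnc qznk
Hunk 2: at line 6 remove [yzo,dzmht] add [dzic,eotz,rffg] -> 13 lines: dlgqm slu hahx reo jar pzknk dzic eotz rffg jqqtr cuei swnc qznk
Hunk 3: at line 1 remove [slu,hahx] add [sgbrv] -> 12 lines: dlgqm sgbrv reo jar pzknk dzic eotz rffg jqqtr cuei swnc qznk
Hunk 4: at line 1 remove [sgbrv,reo] add [zuw,hjd,hzml] -> 13 lines: dlgqm zuw hjd hzml jar pzknk dzic eotz rffg jqqtr cuei swnc qznk
Hunk 5: at line 2 remove [hjd,hzml,jar] add [mxobz,kiw,zkpa] -> 13 lines: dlgqm zuw mxobz kiw zkpa pzknk dzic eotz rffg jqqtr cuei swnc qznk
Final line count: 13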